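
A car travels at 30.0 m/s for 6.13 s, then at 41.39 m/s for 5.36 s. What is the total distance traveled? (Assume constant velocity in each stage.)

d₁ = v₁t₁ = 30.0 × 6.13 = 183.9 m
d₂ = v₂t₂ = 41.39 × 5.36 = 221.8504 m
d_total = 183.9 + 221.8504 = 405.75 m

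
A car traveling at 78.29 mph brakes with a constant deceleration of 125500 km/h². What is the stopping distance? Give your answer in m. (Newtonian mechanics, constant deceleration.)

v₀ = 78.29 mph × 0.44704 = 34.9988 m/s
a = 125500 km/h² × 7.716049382716049e-05 = 9.68364 m/s²
d = v₀² / (2a) = 34.9988² / (2 × 9.68364) = 1224.92 / 19.3673 = 63.25 m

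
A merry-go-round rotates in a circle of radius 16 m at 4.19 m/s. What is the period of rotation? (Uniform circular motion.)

T = 2πr/v = 2π×16/4.19 = 23.99 s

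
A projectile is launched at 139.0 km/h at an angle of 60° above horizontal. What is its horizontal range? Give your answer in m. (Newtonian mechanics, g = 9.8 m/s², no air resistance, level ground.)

v₀ = 139.0 km/h × 0.2777777777777778 = 38.6111 m/s
R = v₀² × sin(2θ) / g = 38.6111² × sin(2 × 60°) / 9.8 = 1490.82 × 0.866025 / 9.8 = 131.7 m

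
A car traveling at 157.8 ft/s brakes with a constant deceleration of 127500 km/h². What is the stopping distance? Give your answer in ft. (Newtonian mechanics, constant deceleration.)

v₀ = 157.8 ft/s × 0.3048 = 48.0974 m/s
a = 127500 km/h² × 7.716049382716049e-05 = 9.83796 m/s²
d = v₀² / (2a) = 48.0974² / (2 × 9.83796) = 2313.36 / 19.6759 = 117.573 m
d = 117.573 m / 0.3048 = 385.7 ft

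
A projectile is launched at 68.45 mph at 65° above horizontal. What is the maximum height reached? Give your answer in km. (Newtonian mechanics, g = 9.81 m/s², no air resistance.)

v₀ = 68.45 mph × 0.44704 = 30.5999 m/s
H = v₀² × sin²(θ) / (2g) = 30.5999² × sin(65°)² / (2 × 9.81) = 936.354 × 0.821394 / 19.62 = 39.2006 m
H = 39.2006 m / 1000.0 = 0.0392 km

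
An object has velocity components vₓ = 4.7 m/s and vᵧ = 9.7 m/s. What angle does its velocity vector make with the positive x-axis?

θ = arctan(vᵧ/vₓ) = arctan(9.7/4.7) = 64.15°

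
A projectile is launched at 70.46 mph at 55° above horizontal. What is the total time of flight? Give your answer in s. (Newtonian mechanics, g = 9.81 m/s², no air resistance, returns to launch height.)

v₀ = 70.46 mph × 0.44704 = 31.4984 m/s
T = 2 × v₀ × sin(θ) / g = 2 × 31.4984 × sin(55°) / 9.81 = 2 × 31.4984 × 0.819152 / 9.81 = 5.26 s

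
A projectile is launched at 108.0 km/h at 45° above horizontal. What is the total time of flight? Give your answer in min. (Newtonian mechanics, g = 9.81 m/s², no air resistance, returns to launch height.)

v₀ = 108.0 km/h × 0.2777777777777778 = 30.0 m/s
T = 2 × v₀ × sin(θ) / g = 2 × 30.0 × sin(45°) / 9.81 = 2 × 30.0 × 0.707107 / 9.81 = 4.32481 s
T = 4.32481 s / 60.0 = 0.07208 min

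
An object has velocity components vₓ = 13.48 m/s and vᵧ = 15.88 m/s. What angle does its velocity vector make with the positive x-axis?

θ = arctan(vᵧ/vₓ) = arctan(15.88/13.48) = 49.67°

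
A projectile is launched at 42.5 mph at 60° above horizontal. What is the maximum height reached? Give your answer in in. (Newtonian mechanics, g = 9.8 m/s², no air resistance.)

v₀ = 42.5 mph × 0.44704 = 18.9992 m/s
H = v₀² × sin²(θ) / (2g) = 18.9992² × sin(60°)² / (2 × 9.8) = 360.97 × 0.75 / 19.6 = 13.8126 m
H = 13.8126 m / 0.0254 = 543.8 in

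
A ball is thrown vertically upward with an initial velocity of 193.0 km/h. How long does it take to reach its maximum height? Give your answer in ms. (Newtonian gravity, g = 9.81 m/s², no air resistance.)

v₀ = 193.0 km/h × 0.2777777777777778 = 53.6111 m/s
t_up = v₀ / g = 53.6111 / 9.81 = 5.46494 s
t_up = 5.46494 s / 0.001 = 5465 ms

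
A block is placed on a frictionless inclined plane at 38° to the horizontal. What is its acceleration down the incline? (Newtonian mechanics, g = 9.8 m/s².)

a = g sin(θ) = 9.8 × sin(38°) = 9.8 × 0.6157 = 6.03 m/s²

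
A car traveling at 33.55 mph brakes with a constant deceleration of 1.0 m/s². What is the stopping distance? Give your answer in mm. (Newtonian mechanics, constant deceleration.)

v₀ = 33.55 mph × 0.44704 = 14.9982 m/s
d = v₀² / (2a) = 14.9982² / (2 × 1.0) = 224.946 / 2.0 = 112.473 m
d = 112.473 m / 0.001 = 112500 mm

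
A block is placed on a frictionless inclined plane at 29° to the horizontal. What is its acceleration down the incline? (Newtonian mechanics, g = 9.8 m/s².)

a = g sin(θ) = 9.8 × sin(29°) = 9.8 × 0.4848 = 4.75 m/s²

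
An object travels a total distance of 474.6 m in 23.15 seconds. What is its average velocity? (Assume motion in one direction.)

v_avg = Δd / Δt = 474.6 / 23.15 = 20.5 m/s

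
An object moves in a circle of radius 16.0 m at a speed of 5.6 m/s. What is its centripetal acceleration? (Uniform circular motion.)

a_c = v²/r = 5.6²/16.0 = 31.36/16.0 = 1.96 m/s²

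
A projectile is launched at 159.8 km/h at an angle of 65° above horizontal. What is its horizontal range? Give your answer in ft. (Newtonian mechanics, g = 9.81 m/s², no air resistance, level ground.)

v₀ = 159.8 km/h × 0.2777777777777778 = 44.3889 m/s
R = v₀² × sin(2θ) / g = 44.3889² × sin(2 × 65°) / 9.81 = 1970.37 × 0.766044 / 9.81 = 153.862 m
R = 153.862 m / 0.3048 = 504.8 ft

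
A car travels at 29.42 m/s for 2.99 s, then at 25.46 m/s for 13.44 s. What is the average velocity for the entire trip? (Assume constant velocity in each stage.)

d₁ = v₁t₁ = 29.42 × 2.99 = 87.9658 m
d₂ = v₂t₂ = 25.46 × 13.44 = 342.1824 m
d_total = 430.1482 m, t_total = 16.43 s
v_avg = d_total/t_total = 430.1482/16.43 = 26.18 m/s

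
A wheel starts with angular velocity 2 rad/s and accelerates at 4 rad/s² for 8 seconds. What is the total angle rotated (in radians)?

θ = ω₀t + ½αt² = 2×8 + ½×4×8² = 144.0 rad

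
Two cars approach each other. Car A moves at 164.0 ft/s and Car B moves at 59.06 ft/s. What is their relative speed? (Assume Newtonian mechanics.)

v_rel = v_A + v_B = 164.0 + 59.06 = 223.06 ft/s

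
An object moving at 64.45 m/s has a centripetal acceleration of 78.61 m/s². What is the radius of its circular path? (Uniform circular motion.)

r = v²/a_c = 64.45²/78.61 = 52.84 m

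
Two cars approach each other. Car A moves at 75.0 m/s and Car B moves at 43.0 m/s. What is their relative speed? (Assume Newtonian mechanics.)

v_rel = v_A + v_B = 75.0 + 43.0 = 118.0 m/s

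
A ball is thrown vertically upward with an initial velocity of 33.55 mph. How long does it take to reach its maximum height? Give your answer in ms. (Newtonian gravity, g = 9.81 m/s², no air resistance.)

v₀ = 33.55 mph × 0.44704 = 14.9982 m/s
t_up = v₀ / g = 14.9982 / 9.81 = 1.52887 s
t_up = 1.52887 s / 0.001 = 1529 ms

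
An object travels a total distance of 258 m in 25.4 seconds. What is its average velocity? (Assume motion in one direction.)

v_avg = Δd / Δt = 258 / 25.4 = 10.16 m/s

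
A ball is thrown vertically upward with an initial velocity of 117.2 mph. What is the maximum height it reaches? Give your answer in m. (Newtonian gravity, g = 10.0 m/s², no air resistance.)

v₀ = 117.2 mph × 0.44704 = 52.3931 m/s
h_max = v₀² / (2g) = 52.3931² / (2 × 10.0) = 2745.04 / 20.0 = 137.3 m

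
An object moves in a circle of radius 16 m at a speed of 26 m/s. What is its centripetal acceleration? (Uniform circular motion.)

a_c = v²/r = 26²/16 = 676/16 = 42.25 m/s²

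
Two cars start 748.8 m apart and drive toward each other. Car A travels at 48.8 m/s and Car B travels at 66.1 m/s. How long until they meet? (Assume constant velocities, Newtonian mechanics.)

Combined speed: v_combined = 48.8 + 66.1 = 114.9 m/s
Time to meet: t = d/v_combined = 748.8/114.9 = 6.52 s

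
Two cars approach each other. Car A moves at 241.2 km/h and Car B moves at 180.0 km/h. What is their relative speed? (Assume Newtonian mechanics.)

v_rel = v_A + v_B = 241.2 + 180.0 = 421.2 km/h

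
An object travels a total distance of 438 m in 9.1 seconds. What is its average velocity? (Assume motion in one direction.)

v_avg = Δd / Δt = 438 / 9.1 = 48.13 m/s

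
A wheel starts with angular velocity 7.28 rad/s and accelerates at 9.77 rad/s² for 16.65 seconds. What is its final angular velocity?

ω = ω₀ + αt = 7.28 + 9.77 × 16.65 = 169.95 rad/s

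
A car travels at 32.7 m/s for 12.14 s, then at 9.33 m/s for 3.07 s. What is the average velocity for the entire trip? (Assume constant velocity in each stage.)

d₁ = v₁t₁ = 32.7 × 12.14 = 396.978 m
d₂ = v₂t₂ = 9.33 × 3.07 = 28.6431 m
d_total = 425.6211 m, t_total = 15.21 s
v_avg = d_total/t_total = 425.6211/15.21 = 27.98 m/s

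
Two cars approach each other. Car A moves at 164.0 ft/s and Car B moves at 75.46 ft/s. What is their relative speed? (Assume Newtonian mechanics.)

v_rel = v_A + v_B = 164.0 + 75.46 = 239.46 ft/s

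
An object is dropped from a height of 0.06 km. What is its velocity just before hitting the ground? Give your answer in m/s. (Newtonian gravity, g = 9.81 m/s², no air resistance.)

h = 0.06 km × 1000.0 = 60.0 m
v = √(2gh) = √(2 × 9.81 × 60.0) = 34.31 m/s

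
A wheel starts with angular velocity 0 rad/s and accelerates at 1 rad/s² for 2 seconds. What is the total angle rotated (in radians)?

θ = ω₀t + ½αt² = 0×2 + ½×1×2² = 2.0 rad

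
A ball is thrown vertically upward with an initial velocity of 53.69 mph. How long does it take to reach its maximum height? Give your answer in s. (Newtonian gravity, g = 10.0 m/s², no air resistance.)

v₀ = 53.69 mph × 0.44704 = 24.0016 m/s
t_up = v₀ / g = 24.0016 / 10.0 = 2.4 s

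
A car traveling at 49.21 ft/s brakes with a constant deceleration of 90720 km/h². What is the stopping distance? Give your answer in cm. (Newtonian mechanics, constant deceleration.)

v₀ = 49.21 ft/s × 0.3048 = 14.9992 m/s
a = 90720 km/h² × 7.716049382716049e-05 = 7.0 m/s²
d = v₀² / (2a) = 14.9992² / (2 × 7.0) = 224.976 / 14.0 = 16.0697 m
d = 16.0697 m / 0.01 = 1607 cm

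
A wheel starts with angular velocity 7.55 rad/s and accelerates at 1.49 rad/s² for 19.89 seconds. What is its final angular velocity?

ω = ω₀ + αt = 7.55 + 1.49 × 19.89 = 37.19 rad/s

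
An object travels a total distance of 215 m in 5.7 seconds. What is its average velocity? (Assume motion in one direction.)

v_avg = Δd / Δt = 215 / 5.7 = 37.72 m/s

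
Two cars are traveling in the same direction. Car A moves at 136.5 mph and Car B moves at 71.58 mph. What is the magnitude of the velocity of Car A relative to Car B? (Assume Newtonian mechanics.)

v_rel = |v_A - v_B| = |136.5 - 71.58| = 64.92 mph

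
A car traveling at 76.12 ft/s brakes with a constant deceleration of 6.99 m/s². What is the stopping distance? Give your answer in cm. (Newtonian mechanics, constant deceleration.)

v₀ = 76.12 ft/s × 0.3048 = 23.2014 m/s
d = v₀² / (2a) = 23.2014² / (2 × 6.99) = 538.305 / 13.98 = 38.5054 m
d = 38.5054 m / 0.01 = 3851 cm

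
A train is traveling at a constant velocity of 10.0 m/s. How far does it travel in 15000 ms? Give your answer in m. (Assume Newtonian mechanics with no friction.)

t = 15000 ms × 0.001 = 15.0 s
d = v × t = 10.0 × 15.0 = 150.0 m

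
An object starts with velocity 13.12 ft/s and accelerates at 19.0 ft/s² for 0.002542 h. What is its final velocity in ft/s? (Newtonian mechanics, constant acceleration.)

v₀ = 13.12 ft/s × 0.3048 = 3.99898 m/s
a = 19.0 ft/s² × 0.3048 = 5.7912 m/s²
t = 0.002542 h × 3600.0 = 9.1512 s
v = v₀ + a × t = 3.99898 + 5.7912 × 9.1512 = 56.9954 m/s
v = 56.9954 m/s / 0.3048 = 187.0 ft/s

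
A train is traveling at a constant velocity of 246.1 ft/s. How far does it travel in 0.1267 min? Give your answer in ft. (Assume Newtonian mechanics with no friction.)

v = 246.1 ft/s × 0.3048 = 75.0113 m/s
t = 0.1267 min × 60.0 = 7.602 s
d = v × t = 75.0113 × 7.602 = 570.236 m
d = 570.236 m / 0.3048 = 1871 ft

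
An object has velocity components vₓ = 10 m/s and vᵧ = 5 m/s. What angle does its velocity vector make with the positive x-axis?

θ = arctan(vᵧ/vₓ) = arctan(5/10) = 26.57°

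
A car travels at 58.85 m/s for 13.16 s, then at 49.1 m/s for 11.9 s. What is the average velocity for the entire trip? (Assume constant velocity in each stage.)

d₁ = v₁t₁ = 58.85 × 13.16 = 774.466 m
d₂ = v₂t₂ = 49.1 × 11.9 = 584.29 m
d_total = 1358.756 m, t_total = 25.06 s
v_avg = d_total/t_total = 1358.756/25.06 = 54.22 m/s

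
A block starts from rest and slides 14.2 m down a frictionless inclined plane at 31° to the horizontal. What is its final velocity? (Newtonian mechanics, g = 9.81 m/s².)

a = g sin(θ) = 9.81 × sin(31°) = 5.0525 m/s²
v = √(2ad) = √(2 × 5.0525 × 14.2) = 11.98 m/s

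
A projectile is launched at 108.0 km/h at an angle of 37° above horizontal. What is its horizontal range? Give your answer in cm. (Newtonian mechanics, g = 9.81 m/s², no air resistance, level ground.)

v₀ = 108.0 km/h × 0.2777777777777778 = 30.0 m/s
R = v₀² × sin(2θ) / g = 30.0² × sin(2 × 37°) / 9.81 = 900.0 × 0.961262 / 9.81 = 88.1892 m
R = 88.1892 m / 0.01 = 8819 cm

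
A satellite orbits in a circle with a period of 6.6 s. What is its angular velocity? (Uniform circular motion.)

ω = 2π/T = 2π/6.6 = 0.952 rad/s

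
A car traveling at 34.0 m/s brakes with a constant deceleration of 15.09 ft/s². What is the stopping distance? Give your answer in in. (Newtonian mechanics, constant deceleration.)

a = 15.09 ft/s² × 0.3048 = 4.59943 m/s²
d = v₀² / (2a) = 34.0² / (2 × 4.59943) = 1156.0 / 9.19886 = 125.668 m
d = 125.668 m / 0.0254 = 4948 in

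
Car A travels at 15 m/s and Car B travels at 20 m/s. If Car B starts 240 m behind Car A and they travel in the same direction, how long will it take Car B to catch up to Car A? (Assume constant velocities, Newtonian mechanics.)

Relative speed: v_rel = 20 - 15 = 5 m/s
Time to catch: t = d₀/v_rel = 240/5 = 48.0 s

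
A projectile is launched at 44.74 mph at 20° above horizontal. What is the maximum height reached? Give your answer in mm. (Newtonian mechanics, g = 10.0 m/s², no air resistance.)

v₀ = 44.74 mph × 0.44704 = 20.0006 m/s
H = v₀² × sin²(θ) / (2g) = 20.0006² × sin(20°)² / (2 × 10.0) = 400.024 × 0.116978 / 20.0 = 2.3397 m
H = 2.3397 m / 0.001 = 2340 mm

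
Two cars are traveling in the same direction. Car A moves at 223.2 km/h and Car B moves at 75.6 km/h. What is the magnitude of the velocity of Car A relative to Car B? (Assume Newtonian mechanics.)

v_rel = |v_A - v_B| = |223.2 - 75.6| = 147.6 km/h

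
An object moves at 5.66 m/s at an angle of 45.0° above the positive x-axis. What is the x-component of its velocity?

vₓ = v cos(θ) = 5.66 × cos(45.0°) = 4.0 m/s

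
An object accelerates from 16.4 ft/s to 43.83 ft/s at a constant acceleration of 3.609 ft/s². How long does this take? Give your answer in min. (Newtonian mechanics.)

v₀ = 16.4 ft/s × 0.3048 = 4.99872 m/s
v = 43.83 ft/s × 0.3048 = 13.3594 m/s
a = 3.609 ft/s² × 0.3048 = 1.10002 m/s²
t = (v - v₀) / a = (13.3594 - 4.99872) / 1.10002 = 7.60048 s
t = 7.60048 s / 60.0 = 0.1267 min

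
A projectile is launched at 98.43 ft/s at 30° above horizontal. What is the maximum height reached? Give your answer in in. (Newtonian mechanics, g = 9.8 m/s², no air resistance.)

v₀ = 98.43 ft/s × 0.3048 = 30.0015 m/s
H = v₀² × sin²(θ) / (2g) = 30.0015² × sin(30°)² / (2 × 9.8) = 900.09 × 0.25 / 19.6 = 11.4807 m
H = 11.4807 m / 0.0254 = 452.0 in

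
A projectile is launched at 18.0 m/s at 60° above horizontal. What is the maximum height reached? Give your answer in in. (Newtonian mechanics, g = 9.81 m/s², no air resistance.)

H = v₀² × sin²(θ) / (2g) = 18.0² × sin(60°)² / (2 × 9.81) = 324.0 × 0.75 / 19.62 = 12.3853 m
H = 12.3853 m / 0.0254 = 487.6 in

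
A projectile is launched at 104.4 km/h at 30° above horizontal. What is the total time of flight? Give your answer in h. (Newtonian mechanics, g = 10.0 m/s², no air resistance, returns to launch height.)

v₀ = 104.4 km/h × 0.2777777777777778 = 29.0 m/s
T = 2 × v₀ × sin(θ) / g = 2 × 29.0 × sin(30°) / 10.0 = 2 × 29.0 × 0.5 / 10.0 = 2.9 s
T = 2.9 s / 3600.0 = 0.0008056 h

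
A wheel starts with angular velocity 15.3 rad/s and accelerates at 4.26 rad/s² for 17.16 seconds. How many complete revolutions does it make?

θ = ω₀t + ½αt² = 15.3×17.16 + ½×4.26×17.16² = 889.759728 rad
Total revolutions = θ/(2π) = 889.759728/(2π) = 141.61
Complete revolutions = ⌊141.61⌋ = 141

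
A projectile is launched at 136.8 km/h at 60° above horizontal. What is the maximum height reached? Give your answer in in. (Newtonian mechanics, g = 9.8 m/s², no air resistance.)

v₀ = 136.8 km/h × 0.2777777777777778 = 38.0 m/s
H = v₀² × sin²(θ) / (2g) = 38.0² × sin(60°)² / (2 × 9.8) = 1444.0 × 0.75 / 19.6 = 55.2551 m
H = 55.2551 m / 0.0254 = 2175 in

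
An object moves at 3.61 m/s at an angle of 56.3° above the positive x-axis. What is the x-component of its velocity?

vₓ = v cos(θ) = 3.61 × cos(56.3°) = 2.0 m/s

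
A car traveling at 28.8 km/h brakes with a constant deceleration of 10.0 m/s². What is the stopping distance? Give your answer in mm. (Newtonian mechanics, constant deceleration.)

v₀ = 28.8 km/h × 0.2777777777777778 = 8.0 m/s
d = v₀² / (2a) = 8.0² / (2 × 10.0) = 64.0 / 20.0 = 3.2 m
d = 3.2 m / 0.001 = 3200 mm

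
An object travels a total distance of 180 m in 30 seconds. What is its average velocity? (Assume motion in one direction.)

v_avg = Δd / Δt = 180 / 30 = 6.0 m/s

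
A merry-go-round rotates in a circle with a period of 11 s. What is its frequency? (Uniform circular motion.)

f = 1/T = 1/11 = 0.0909 Hz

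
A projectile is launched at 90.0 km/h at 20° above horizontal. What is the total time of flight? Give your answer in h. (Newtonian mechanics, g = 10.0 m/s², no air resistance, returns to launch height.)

v₀ = 90.0 km/h × 0.2777777777777778 = 25.0 m/s
T = 2 × v₀ × sin(θ) / g = 2 × 25.0 × sin(20°) / 10.0 = 2 × 25.0 × 0.34202 / 10.0 = 1.7101 s
T = 1.7101 s / 3600.0 = 0.000475 h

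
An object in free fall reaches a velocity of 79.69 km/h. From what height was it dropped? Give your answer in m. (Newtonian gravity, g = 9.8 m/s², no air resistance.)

v = 79.69 km/h × 0.2777777777777778 = 22.1361 m/s
h = v² / (2g) = 22.1361² / (2 × 9.8) = 25.0 m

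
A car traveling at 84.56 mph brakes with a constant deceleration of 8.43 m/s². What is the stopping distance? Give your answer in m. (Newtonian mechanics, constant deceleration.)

v₀ = 84.56 mph × 0.44704 = 37.8017 m/s
d = v₀² / (2a) = 37.8017² / (2 × 8.43) = 1428.969 / 16.86 = 84.75 m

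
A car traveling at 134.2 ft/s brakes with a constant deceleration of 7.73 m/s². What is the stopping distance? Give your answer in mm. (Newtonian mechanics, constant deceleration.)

v₀ = 134.2 ft/s × 0.3048 = 40.9042 m/s
d = v₀² / (2a) = 40.9042² / (2 × 7.73) = 1673.15 / 15.46 = 108.224 m
d = 108.224 m / 0.001 = 108200 mm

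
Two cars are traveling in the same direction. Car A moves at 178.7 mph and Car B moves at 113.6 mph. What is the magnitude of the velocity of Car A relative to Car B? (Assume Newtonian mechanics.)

v_rel = |v_A - v_B| = |178.7 - 113.6| = 65.1 mph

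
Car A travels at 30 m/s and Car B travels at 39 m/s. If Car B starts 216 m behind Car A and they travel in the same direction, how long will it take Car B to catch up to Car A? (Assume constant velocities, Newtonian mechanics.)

Relative speed: v_rel = 39 - 30 = 9 m/s
Time to catch: t = d₀/v_rel = 216/9 = 24.0 s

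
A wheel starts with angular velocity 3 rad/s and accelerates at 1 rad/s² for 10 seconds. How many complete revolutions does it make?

θ = ω₀t + ½αt² = 3×10 + ½×1×10² = 80.0 rad
Total revolutions = θ/(2π) = 80.0/(2π) = 12.73
Complete revolutions = ⌊12.73⌋ = 12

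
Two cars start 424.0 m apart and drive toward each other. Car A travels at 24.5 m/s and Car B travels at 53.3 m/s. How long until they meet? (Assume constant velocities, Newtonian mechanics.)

Combined speed: v_combined = 24.5 + 53.3 = 77.8 m/s
Time to meet: t = d/v_combined = 424.0/77.8 = 5.45 s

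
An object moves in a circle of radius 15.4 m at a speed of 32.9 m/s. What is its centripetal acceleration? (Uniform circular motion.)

a_c = v²/r = 32.9²/15.4 = 1082.41/15.4 = 70.29 m/s²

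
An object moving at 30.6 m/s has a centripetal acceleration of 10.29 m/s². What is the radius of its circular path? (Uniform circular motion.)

r = v²/a_c = 30.6²/10.29 = 91.0 m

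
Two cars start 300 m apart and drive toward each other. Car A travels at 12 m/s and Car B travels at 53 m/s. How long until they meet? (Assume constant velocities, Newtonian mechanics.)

Combined speed: v_combined = 12 + 53 = 65 m/s
Time to meet: t = d/v_combined = 300/65 = 4.62 s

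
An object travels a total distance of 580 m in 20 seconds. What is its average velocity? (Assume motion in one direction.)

v_avg = Δd / Δt = 580 / 20 = 29.0 m/s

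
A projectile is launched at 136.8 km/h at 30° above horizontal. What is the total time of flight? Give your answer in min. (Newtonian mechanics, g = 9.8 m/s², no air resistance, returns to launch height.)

v₀ = 136.8 km/h × 0.2777777777777778 = 38.0 m/s
T = 2 × v₀ × sin(θ) / g = 2 × 38.0 × sin(30°) / 9.8 = 2 × 38.0 × 0.5 / 9.8 = 3.87755 s
T = 3.87755 s / 60.0 = 0.06463 min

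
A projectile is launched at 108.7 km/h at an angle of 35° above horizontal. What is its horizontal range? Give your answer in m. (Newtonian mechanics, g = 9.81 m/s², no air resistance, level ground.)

v₀ = 108.7 km/h × 0.2777777777777778 = 30.1944 m/s
R = v₀² × sin(2θ) / g = 30.1944² × sin(2 × 35°) / 9.81 = 911.702 × 0.939693 / 9.81 = 87.33 m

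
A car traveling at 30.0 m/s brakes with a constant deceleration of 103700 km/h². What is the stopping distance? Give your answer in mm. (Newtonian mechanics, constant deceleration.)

a = 103700 km/h² × 7.716049382716049e-05 = 8.00154 m/s²
d = v₀² / (2a) = 30.0² / (2 × 8.00154) = 900.0 / 16.0031 = 56.2391 m
d = 56.2391 m / 0.001 = 56240 mm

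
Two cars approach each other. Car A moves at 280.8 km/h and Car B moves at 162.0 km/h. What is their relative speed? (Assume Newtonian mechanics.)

v_rel = v_A + v_B = 280.8 + 162.0 = 442.8 km/h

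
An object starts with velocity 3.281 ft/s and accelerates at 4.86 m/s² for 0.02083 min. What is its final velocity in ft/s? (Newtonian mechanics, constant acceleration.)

v₀ = 3.281 ft/s × 0.3048 = 1.00005 m/s
t = 0.02083 min × 60.0 = 1.2498 s
v = v₀ + a × t = 1.00005 + 4.86 × 1.2498 = 7.07408 m/s
v = 7.07408 m/s / 0.3048 = 23.21 ft/s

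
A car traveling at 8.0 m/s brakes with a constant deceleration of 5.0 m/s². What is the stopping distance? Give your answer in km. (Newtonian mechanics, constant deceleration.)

d = v₀² / (2a) = 8.0² / (2 × 5.0) = 64.0 / 10.0 = 6.4 m
d = 6.4 m / 1000.0 = 0.0064 km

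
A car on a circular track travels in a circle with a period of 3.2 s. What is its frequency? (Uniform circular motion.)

f = 1/T = 1/3.2 = 0.3125 Hz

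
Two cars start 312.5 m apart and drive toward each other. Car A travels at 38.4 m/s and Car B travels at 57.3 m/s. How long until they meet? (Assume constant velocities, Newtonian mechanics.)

Combined speed: v_combined = 38.4 + 57.3 = 95.7 m/s
Time to meet: t = d/v_combined = 312.5/95.7 = 3.27 s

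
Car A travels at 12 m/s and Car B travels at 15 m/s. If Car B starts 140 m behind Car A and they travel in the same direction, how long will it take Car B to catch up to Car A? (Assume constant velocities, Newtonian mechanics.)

Relative speed: v_rel = 15 - 12 = 3 m/s
Time to catch: t = d₀/v_rel = 140/3 = 46.67 s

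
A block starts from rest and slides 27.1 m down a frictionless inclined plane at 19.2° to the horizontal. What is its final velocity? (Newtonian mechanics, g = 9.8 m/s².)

a = g sin(θ) = 9.8 × sin(19.2°) = 3.2229 m/s²
v = √(2ad) = √(2 × 3.2229 × 27.1) = 13.22 m/s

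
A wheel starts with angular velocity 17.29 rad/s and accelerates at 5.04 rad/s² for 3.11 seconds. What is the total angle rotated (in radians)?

θ = ω₀t + ½αt² = 17.29×3.11 + ½×5.04×3.11² = 78.15 rad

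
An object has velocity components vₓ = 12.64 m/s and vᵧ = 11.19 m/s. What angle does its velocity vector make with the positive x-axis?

θ = arctan(vᵧ/vₓ) = arctan(11.19/12.64) = 41.52°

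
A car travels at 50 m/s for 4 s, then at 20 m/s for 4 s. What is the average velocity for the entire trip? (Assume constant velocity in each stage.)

d₁ = v₁t₁ = 50 × 4 = 200 m
d₂ = v₂t₂ = 20 × 4 = 80 m
d_total = 280 m, t_total = 8 s
v_avg = d_total/t_total = 280/8 = 35.0 m/s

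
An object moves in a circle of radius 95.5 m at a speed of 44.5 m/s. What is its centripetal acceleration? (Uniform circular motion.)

a_c = v²/r = 44.5²/95.5 = 1980.25/95.5 = 20.74 m/s²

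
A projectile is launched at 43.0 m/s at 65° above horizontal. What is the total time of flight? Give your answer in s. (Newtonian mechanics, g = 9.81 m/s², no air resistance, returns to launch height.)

T = 2 × v₀ × sin(θ) / g = 2 × 43.0 × sin(65°) / 9.81 = 2 × 43.0 × 0.906308 / 9.81 = 7.945 s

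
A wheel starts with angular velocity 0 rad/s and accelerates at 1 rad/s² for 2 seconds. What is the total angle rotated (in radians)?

θ = ω₀t + ½αt² = 0×2 + ½×1×2² = 2.0 rad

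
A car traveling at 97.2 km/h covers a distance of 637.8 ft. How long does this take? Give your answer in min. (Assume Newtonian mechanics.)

d = 637.8 ft × 0.3048 = 194.401 m
v = 97.2 km/h × 0.2777777777777778 = 27.0 m/s
t = d / v = 194.401 / 27.0 = 7.20004 s
t = 7.20004 s / 60.0 = 0.12 min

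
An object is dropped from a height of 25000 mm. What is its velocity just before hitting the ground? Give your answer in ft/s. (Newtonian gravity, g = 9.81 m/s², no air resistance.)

h = 25000 mm × 0.001 = 25.0 m
v = √(2gh) = √(2 × 9.81 × 25.0) = 22.1472 m/s
v = 22.1472 m/s / 0.3048 = 72.66 ft/s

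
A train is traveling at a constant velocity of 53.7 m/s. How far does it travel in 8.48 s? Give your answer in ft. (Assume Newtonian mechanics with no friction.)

d = v × t = 53.7 × 8.48 = 455.376 m
d = 455.376 m / 0.3048 = 1494 ft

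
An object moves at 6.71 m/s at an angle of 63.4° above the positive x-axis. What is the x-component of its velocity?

vₓ = v cos(θ) = 6.71 × cos(63.4°) = 3.0 m/s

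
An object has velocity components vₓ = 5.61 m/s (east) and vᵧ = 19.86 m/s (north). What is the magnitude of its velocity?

|v| = √(vₓ² + vᵧ²) = √(5.61² + 19.86²) = √(425.8917) = 20.64 m/s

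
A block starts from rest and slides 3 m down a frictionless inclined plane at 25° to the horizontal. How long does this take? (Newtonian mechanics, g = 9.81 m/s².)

a = g sin(θ) = 9.81 × sin(25°) = 4.1459 m/s²
t = √(2d/a) = √(2 × 3 / 4.1459) = 1.2 s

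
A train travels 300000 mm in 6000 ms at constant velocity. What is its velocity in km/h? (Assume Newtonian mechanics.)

d = 300000 mm × 0.001 = 300.0 m
t = 6000 ms × 0.001 = 6.0 s
v = d / t = 300.0 / 6.0 = 50.0 m/s
v = 50.0 m/s / 0.2777777777777778 = 180.0 km/h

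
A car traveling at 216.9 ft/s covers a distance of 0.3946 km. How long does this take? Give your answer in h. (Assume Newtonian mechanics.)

d = 0.3946 km × 1000.0 = 394.6 m
v = 216.9 ft/s × 0.3048 = 66.1111 m/s
t = d / v = 394.6 / 66.1111 = 5.96874 s
t = 5.96874 s / 3600.0 = 0.001658 h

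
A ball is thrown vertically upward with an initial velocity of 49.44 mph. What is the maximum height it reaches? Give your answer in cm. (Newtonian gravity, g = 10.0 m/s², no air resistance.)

v₀ = 49.44 mph × 0.44704 = 22.1017 m/s
h_max = v₀² / (2g) = 22.1017² / (2 × 10.0) = 488.485 / 20.0 = 24.4243 m
h_max = 24.4243 m / 0.01 = 2442 cm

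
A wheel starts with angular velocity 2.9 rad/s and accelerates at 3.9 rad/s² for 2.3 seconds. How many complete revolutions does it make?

θ = ω₀t + ½αt² = 2.9×2.3 + ½×3.9×2.3² = 16.9855 rad
Total revolutions = θ/(2π) = 16.9855/(2π) = 2.7
Complete revolutions = ⌊2.7⌋ = 2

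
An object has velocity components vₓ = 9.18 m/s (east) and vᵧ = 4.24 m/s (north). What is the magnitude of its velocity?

|v| = √(vₓ² + vᵧ²) = √(9.18² + 4.24²) = √(102.25) = 10.11 m/s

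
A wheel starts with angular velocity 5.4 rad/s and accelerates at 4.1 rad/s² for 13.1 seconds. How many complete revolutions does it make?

θ = ω₀t + ½αt² = 5.4×13.1 + ½×4.1×13.1² = 422.5405 rad
Total revolutions = θ/(2π) = 422.5405/(2π) = 67.25
Complete revolutions = ⌊67.25⌋ = 67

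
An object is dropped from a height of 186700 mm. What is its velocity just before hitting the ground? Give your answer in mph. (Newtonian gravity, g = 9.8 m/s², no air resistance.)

h = 186700 mm × 0.001 = 186.7 m
v = √(2gh) = √(2 × 9.8 × 186.7) = 60.4923 m/s
v = 60.4923 m/s / 0.44704 = 135.3 mph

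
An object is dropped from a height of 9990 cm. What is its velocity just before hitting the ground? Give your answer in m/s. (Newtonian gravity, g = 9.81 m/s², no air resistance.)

h = 9990 cm × 0.01 = 99.9 m
v = √(2gh) = √(2 × 9.81 × 99.9) = 44.27 m/s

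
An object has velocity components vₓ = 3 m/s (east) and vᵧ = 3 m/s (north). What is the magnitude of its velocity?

|v| = √(vₓ² + vᵧ²) = √(3² + 3²) = √(18) = 4.24 m/s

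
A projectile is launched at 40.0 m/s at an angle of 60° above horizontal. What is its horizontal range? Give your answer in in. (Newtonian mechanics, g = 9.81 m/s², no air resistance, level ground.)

R = v₀² × sin(2θ) / g = 40.0² × sin(2 × 60°) / 9.81 = 1600.0 × 0.866025 / 9.81 = 141.248 m
R = 141.248 m / 0.0254 = 5561 in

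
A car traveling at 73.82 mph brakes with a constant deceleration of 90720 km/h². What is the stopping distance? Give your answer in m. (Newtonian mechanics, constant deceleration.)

v₀ = 73.82 mph × 0.44704 = 33.0005 m/s
a = 90720 km/h² × 7.716049382716049e-05 = 7.0 m/s²
d = v₀² / (2a) = 33.0005² / (2 × 7.0) = 1089.03 / 14.0 = 77.79 m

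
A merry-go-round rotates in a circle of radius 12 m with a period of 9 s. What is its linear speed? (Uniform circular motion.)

v = 2πr/T = 2π×12/9 = 8.38 m/s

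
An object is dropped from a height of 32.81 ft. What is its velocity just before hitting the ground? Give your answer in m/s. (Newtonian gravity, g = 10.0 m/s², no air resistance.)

h = 32.81 ft × 0.3048 = 10.0005 m
v = √(2gh) = √(2 × 10.0 × 10.0005) = 14.14 m/s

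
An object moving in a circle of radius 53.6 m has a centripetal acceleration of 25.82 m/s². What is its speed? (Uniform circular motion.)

v = √(a_c × r) = √(25.82 × 53.6) = 37.2 m/s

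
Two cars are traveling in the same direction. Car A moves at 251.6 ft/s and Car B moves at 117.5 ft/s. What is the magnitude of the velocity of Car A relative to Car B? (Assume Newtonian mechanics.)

v_rel = |v_A - v_B| = |251.6 - 117.5| = 134.1 ft/s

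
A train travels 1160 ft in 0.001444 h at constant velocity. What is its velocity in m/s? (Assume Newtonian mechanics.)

d = 1160 ft × 0.3048 = 353.568 m
t = 0.001444 h × 3600.0 = 5.1984 s
v = d / t = 353.568 / 5.1984 = 68.01 m/s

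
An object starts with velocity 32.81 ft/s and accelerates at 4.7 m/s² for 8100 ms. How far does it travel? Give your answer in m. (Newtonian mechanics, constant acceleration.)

v₀ = 32.81 ft/s × 0.3048 = 10.0005 m/s
t = 8100 ms × 0.001 = 8.1 s
d = v₀ × t + ½ × a × t² = 10.0005 × 8.1 + 0.5 × 4.7 × 8.1² = 235.2 m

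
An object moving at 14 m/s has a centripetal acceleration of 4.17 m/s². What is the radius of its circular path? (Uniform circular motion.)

r = v²/a_c = 14²/4.17 = 47.0 m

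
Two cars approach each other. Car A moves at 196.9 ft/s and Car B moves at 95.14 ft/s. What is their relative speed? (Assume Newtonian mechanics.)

v_rel = v_A + v_B = 196.9 + 95.14 = 292.04 ft/s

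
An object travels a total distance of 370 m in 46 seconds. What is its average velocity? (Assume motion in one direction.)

v_avg = Δd / Δt = 370 / 46 = 8.04 m/s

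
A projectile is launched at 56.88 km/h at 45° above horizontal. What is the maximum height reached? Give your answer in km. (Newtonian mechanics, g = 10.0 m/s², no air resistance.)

v₀ = 56.88 km/h × 0.2777777777777778 = 15.8 m/s
H = v₀² × sin²(θ) / (2g) = 15.8² × sin(45°)² / (2 × 10.0) = 249.64 × 0.5 / 20.0 = 6.241 m
H = 6.241 m / 1000.0 = 0.006241 km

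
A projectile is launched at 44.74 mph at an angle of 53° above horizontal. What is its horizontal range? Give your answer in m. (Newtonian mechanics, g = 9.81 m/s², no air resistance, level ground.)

v₀ = 44.74 mph × 0.44704 = 20.0006 m/s
R = v₀² × sin(2θ) / g = 20.0006² × sin(2 × 53°) / 9.81 = 400.024 × 0.961262 / 9.81 = 39.2 m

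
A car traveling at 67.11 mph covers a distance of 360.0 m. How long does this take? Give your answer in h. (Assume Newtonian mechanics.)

v = 67.11 mph × 0.44704 = 30.0009 m/s
t = d / v = 360.0 / 30.0009 = 11.9996 s
t = 11.9996 s / 3600.0 = 0.003333 h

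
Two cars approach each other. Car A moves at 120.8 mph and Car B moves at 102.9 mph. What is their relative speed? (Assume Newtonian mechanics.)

v_rel = v_A + v_B = 120.8 + 102.9 = 223.7 mph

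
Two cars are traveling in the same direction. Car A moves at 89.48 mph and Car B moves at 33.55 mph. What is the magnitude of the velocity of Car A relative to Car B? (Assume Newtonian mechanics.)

v_rel = |v_A - v_B| = |89.48 - 33.55| = 55.93 mph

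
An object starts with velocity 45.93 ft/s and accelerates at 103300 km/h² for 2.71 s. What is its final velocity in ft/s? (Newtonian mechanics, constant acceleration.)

v₀ = 45.93 ft/s × 0.3048 = 13.9995 m/s
a = 103300 km/h² × 7.716049382716049e-05 = 7.97068 m/s²
v = v₀ + a × t = 13.9995 + 7.97068 × 2.71 = 35.6 m/s
v = 35.6 m/s / 0.3048 = 116.8 ft/s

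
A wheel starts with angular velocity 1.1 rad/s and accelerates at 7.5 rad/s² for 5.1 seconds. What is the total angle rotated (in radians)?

θ = ω₀t + ½αt² = 1.1×5.1 + ½×7.5×5.1² = 103.15 rad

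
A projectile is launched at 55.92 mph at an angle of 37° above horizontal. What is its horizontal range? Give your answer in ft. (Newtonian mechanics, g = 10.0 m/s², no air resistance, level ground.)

v₀ = 55.92 mph × 0.44704 = 24.9985 m/s
R = v₀² × sin(2θ) / g = 24.9985² × sin(2 × 37°) / 10.0 = 624.925 × 0.961262 / 10.0 = 60.0717 m
R = 60.0717 m / 0.3048 = 197.1 ft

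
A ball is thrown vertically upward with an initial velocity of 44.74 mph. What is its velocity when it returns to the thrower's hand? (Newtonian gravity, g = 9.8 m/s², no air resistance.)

By conservation of energy (no air resistance), the ball returns to the throw height with the same speed as launch, but directed downward.
|v_ground| = v₀ = 44.74 mph
v_ground = 44.74 mph (downward)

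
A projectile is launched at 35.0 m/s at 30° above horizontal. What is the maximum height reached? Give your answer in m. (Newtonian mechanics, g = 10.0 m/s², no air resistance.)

H = v₀² × sin²(θ) / (2g) = 35.0² × sin(30°)² / (2 × 10.0) = 1225.0 × 0.25 / 20.0 = 15.31 m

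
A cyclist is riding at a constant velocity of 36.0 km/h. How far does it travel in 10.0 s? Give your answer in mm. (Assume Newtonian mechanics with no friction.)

v = 36.0 km/h × 0.2777777777777778 = 10.0 m/s
d = v × t = 10.0 × 10.0 = 100.0 m
d = 100.0 m / 0.001 = 100000 mm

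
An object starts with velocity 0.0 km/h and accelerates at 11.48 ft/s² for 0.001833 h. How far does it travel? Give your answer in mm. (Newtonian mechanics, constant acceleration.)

v₀ = 0.0 km/h × 0.2777777777777778 = 0.0 m/s
a = 11.48 ft/s² × 0.3048 = 3.4991 m/s²
t = 0.001833 h × 3600.0 = 6.5988 s
d = v₀ × t + ½ × a × t² = 0.0 × 6.5988 + 0.5 × 3.4991 × 6.5988² = 76.1827 m
d = 76.1827 m / 0.001 = 76180 mm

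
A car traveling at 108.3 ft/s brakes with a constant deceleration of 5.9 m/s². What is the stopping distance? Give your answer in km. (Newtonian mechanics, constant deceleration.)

v₀ = 108.3 ft/s × 0.3048 = 33.0098 m/s
d = v₀² / (2a) = 33.0098² / (2 × 5.9) = 1089.65 / 11.8 = 92.3432 m
d = 92.3432 m / 1000.0 = 0.09234 km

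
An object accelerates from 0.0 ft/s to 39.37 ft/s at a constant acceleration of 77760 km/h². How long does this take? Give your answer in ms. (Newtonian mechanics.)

v₀ = 0.0 ft/s × 0.3048 = 0.0 m/s
v = 39.37 ft/s × 0.3048 = 12.0 m/s
a = 77760 km/h² × 7.716049382716049e-05 = 6.0 m/s²
t = (v - v₀) / a = (12.0 - 0.0) / 6.0 = 2.0 s
t = 2.0 s / 0.001 = 2000 ms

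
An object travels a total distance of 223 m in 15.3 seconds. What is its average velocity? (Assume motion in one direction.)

v_avg = Δd / Δt = 223 / 15.3 = 14.58 m/s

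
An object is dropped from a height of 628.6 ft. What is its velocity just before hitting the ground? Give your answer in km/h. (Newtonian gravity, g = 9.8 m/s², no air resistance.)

h = 628.6 ft × 0.3048 = 191.597 m
v = √(2gh) = √(2 × 9.8 × 191.597) = 61.2805 m/s
v = 61.2805 m/s / 0.2777777777777778 = 220.6 km/h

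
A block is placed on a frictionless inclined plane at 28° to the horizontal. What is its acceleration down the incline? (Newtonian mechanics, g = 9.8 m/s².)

a = g sin(θ) = 9.8 × sin(28°) = 9.8 × 0.4695 = 4.6 m/s²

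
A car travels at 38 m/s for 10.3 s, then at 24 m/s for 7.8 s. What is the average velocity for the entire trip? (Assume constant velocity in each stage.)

d₁ = v₁t₁ = 38 × 10.3 = 391.4 m
d₂ = v₂t₂ = 24 × 7.8 = 187.2 m
d_total = 578.6 m, t_total = 18.1 s
v_avg = d_total/t_total = 578.6/18.1 = 31.97 m/s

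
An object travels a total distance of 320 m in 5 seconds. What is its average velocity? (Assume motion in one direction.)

v_avg = Δd / Δt = 320 / 5 = 64.0 m/s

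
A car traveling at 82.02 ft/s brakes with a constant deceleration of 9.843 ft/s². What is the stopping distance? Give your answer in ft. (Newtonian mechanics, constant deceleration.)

v₀ = 82.02 ft/s × 0.3048 = 24.9997 m/s
a = 9.843 ft/s² × 0.3048 = 3.00015 m/s²
d = v₀² / (2a) = 24.9997² / (2 × 3.00015) = 624.985 / 6.0003 = 104.159 m
d = 104.159 m / 0.3048 = 341.7 ft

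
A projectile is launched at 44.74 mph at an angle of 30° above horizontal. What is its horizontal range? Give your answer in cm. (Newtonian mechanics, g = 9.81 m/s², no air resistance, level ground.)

v₀ = 44.74 mph × 0.44704 = 20.0006 m/s
R = v₀² × sin(2θ) / g = 20.0006² × sin(2 × 30°) / 9.81 = 400.024 × 0.866025 / 9.81 = 35.314 m
R = 35.314 m / 0.01 = 3531 cm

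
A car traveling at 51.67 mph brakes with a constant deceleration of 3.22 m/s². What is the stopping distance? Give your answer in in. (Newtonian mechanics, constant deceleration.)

v₀ = 51.67 mph × 0.44704 = 23.0986 m/s
d = v₀² / (2a) = 23.0986² / (2 × 3.22) = 533.545 / 6.44 = 82.8486 m
d = 82.8486 m / 0.0254 = 3262 in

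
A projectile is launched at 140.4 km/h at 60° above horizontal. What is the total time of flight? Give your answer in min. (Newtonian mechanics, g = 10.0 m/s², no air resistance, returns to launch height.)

v₀ = 140.4 km/h × 0.2777777777777778 = 39.0 m/s
T = 2 × v₀ × sin(θ) / g = 2 × 39.0 × sin(60°) / 10.0 = 2 × 39.0 × 0.866025 / 10.0 = 6.755 s
T = 6.755 s / 60.0 = 0.1126 min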